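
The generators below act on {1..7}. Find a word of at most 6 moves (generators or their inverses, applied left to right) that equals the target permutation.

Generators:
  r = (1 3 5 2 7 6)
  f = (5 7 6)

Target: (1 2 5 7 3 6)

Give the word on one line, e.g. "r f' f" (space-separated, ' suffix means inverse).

f' r' r' f' r

  after f': (5 6 7)
  after r': (1 6 2 5 7 3)
  after r': (1 7)(2 3 6 5)
  after f': (1 5 2 3 7)
  after r: (1 2 5 7 3 6)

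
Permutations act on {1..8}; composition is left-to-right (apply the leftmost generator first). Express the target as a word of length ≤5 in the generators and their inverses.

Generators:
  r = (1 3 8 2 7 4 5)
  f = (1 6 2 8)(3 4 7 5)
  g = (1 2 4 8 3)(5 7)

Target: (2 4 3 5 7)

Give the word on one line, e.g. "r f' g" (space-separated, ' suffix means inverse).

  after r': (1 5 4 7 2 8 3)
  after r': (1 4 2 3 5 7 8)
  after g': (1 2 8 3 7 4)
  after g': (2 4 3 5 7)

r' r' g' g'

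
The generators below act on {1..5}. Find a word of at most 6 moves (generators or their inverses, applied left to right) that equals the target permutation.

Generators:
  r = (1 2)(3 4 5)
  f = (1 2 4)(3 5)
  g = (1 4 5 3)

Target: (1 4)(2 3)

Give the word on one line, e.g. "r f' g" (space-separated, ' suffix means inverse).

f r' f f

  after f: (1 2 4)(3 5)
  after r': (2 3 4)
  after f: (1 2 5 3)
  after f: (1 4)(2 3)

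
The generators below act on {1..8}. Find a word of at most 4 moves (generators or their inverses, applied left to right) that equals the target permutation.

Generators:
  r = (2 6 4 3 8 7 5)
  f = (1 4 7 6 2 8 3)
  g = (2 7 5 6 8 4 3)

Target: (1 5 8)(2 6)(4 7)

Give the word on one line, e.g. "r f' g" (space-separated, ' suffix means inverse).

  after f: (1 4 7 6 2 8 3)
  after f: (1 7 2 3 4 6 8)
  after g': (1 2 4 5 7 3 8)
  after r': (1 5 8)(2 6)(4 7)

f f g' r'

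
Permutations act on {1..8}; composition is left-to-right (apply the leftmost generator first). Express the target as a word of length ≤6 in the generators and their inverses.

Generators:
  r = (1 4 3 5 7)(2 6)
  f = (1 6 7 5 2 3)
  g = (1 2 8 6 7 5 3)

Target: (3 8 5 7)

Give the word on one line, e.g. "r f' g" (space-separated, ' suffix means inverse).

f f g' f'

  after f: (1 6 7 5 2 3)
  after f: (1 7 2)(3 6 5)
  after g': (1 6 7)(2 3 8)
  after f': (3 8 5 7)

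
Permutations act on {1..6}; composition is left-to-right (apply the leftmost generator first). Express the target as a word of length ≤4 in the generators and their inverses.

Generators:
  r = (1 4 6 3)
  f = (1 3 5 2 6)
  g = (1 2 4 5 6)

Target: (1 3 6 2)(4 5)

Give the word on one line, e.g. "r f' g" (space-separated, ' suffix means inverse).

  after f: (1 3 5 2 6)
  after g: (1 3 6 2)(4 5)

f g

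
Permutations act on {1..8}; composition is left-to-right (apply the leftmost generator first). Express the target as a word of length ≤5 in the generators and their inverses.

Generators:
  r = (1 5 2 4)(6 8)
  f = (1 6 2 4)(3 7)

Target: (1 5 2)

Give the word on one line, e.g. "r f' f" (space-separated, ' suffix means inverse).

f' r r f'

  after f': (1 4 2 6)(3 7)
  after r: (2 8 6 5)(3 7)
  after r: (1 5 4)(2 6)(3 7)
  after f': (1 5 2)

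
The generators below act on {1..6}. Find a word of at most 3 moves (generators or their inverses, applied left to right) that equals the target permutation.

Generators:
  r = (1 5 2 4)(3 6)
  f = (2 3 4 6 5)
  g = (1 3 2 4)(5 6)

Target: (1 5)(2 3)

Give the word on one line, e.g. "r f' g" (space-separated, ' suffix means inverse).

  after f': (2 5 6 4 3)
  after f': (2 6 3 5 4)
  after r: (1 5)(2 3)

f' f' r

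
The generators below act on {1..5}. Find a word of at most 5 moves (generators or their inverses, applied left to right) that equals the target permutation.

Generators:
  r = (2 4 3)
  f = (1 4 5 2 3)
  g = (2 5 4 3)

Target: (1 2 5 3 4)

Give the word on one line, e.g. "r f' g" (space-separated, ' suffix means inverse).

  after f: (1 4 5 2 3)
  after r: (1 3)(4 5)
  after g': (1 4 2 3)
  after g': (1 5 2 4 3)
  after f: (1 2 5 3 4)

f r g' g' f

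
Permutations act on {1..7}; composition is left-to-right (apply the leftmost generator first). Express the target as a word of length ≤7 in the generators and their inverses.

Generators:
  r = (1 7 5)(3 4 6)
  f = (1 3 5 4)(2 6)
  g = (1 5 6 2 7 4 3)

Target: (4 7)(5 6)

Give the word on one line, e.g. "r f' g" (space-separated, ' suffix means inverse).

  after r': (1 5 7)(3 6 4)
  after f: (1 4 5 7 3 2 6)
  after f: (3 6)(5 7)
  after g': (1 3 5 2 6 4 7)
  after f': (4 7)(5 6)

r' f f g' f'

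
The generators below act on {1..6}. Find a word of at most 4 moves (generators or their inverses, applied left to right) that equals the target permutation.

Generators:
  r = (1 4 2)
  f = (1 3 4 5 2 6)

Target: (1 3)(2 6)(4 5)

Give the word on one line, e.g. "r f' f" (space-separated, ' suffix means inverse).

  after r: (1 4 2)
  after f': (1 3)(2 6)(4 5)

r f'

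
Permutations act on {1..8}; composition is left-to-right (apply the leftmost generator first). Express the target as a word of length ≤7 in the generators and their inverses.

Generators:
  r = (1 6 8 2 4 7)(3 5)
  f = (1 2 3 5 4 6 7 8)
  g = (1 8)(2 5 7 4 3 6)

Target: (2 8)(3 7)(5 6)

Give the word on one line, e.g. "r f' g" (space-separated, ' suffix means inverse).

r f f r f'

  after r: (1 6 8 2 4 7)(3 5)
  after f: (1 7 2 6)(3 4 8)
  after f: (1 8 5 4)(2 7 3 6)
  after r: (1 2)(3 8)(4 6)(5 7)
  after f': (2 8)(3 7)(5 6)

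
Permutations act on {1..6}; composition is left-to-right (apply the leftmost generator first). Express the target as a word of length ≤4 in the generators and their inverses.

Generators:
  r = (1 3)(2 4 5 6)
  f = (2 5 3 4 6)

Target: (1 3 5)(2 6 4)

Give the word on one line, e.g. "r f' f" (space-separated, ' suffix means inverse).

r' f' r' f'

  after r': (1 3)(2 6 5 4)
  after f': (1 5 3)(2 4 6)
  after r': (1 4 5)
  after f': (1 3 5)(2 6 4)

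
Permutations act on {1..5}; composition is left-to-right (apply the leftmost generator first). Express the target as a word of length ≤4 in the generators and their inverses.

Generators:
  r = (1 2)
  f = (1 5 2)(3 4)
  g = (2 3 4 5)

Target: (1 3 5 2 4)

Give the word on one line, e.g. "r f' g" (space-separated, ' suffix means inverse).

  after g: (2 3 4 5)
  after r: (1 2 3 4 5)
  after g: (1 3 5)(2 4)
  after r: (1 3 5 2 4)

g r g r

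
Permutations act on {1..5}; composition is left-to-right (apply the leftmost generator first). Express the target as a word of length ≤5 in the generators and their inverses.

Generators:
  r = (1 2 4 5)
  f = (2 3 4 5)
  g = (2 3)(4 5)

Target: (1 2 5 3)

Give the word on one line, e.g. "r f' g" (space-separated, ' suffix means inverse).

  after f': (2 5 4 3)
  after f': (2 4)(3 5)
  after r: (1 2 5 3)

f' f' r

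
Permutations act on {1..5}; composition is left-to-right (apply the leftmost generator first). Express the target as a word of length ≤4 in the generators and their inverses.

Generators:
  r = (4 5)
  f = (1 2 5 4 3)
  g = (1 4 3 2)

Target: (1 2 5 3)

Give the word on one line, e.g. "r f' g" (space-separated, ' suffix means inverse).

g' f' r' g'

  after g': (1 2 3 4)
  after f': (2 4 3 5)
  after r': (2 5)(3 4)
  after g': (1 2 5 3)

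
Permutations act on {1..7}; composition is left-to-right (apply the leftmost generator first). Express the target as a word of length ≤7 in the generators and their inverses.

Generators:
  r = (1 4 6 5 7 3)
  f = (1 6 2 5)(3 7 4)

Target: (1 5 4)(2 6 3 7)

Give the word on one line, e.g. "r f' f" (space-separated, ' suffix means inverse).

  after f: (1 6 2 5)(3 7 4)
  after r': (1 4 7)(2 6)(3 5)
  after f: (1 3)(5 7 6)
  after r: (3 4 6 7 5)
  after f': (1 5 4)(2 6 3 7)

f r' f r f'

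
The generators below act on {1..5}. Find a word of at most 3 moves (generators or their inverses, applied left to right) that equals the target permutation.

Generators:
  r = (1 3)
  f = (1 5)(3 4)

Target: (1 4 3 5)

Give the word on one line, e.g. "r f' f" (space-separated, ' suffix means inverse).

r' f'

  after r': (1 3)
  after f': (1 4 3 5)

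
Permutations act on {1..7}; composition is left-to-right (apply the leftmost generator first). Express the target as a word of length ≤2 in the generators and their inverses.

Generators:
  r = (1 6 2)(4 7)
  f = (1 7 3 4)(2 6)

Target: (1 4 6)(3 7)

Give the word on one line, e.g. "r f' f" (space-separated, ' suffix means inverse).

f r

  after f: (1 7 3 4)(2 6)
  after r: (1 4 6)(3 7)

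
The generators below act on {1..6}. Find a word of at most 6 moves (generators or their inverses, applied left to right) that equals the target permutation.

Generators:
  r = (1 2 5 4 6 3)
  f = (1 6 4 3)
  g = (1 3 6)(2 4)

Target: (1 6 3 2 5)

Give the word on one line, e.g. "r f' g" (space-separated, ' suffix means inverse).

f r f' f'

  after f: (1 6 4 3)
  after r: (1 3 2 5 4)
  after f': (1 4 3 2 5 6)
  after f': (1 6 3 2 5)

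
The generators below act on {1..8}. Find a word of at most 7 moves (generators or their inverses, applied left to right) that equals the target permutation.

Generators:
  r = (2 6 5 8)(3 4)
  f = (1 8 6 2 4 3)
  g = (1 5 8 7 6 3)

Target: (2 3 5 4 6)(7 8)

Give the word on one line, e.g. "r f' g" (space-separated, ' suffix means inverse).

f' r' g r g

  after f': (1 3 4 2 6 8)
  after r': (1 4 8)(5 6)
  after g: (1 4 7 6 8 5 3)
  after r: (1 3)(2 6)(4 7 5)
  after g: (2 3 5 4 6)(7 8)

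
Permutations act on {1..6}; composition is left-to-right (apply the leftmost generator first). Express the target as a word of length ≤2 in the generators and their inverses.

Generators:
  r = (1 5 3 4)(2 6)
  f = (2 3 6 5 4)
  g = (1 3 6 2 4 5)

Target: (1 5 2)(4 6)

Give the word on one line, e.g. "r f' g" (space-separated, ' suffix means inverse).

  after f: (2 3 6 5 4)
  after g': (1 5 2)(4 6)

f g'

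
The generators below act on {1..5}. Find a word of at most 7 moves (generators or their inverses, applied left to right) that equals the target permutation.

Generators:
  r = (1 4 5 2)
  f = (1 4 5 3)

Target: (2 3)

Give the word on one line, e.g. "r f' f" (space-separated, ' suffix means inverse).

  after f': (1 3 5 4)
  after r': (1 3 4 2 5)
  after f': (1 5 3)(2 4)
  after r': (1 4 5 3 2)
  after f': (2 3)

f' r' f' r' f'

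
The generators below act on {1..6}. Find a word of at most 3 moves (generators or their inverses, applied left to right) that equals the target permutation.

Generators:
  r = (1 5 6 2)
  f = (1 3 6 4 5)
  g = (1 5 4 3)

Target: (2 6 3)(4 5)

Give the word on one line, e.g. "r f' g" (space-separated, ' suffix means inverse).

  after f': (1 5 4 6 3)
  after r': (2 6 3)(4 5)

f' r'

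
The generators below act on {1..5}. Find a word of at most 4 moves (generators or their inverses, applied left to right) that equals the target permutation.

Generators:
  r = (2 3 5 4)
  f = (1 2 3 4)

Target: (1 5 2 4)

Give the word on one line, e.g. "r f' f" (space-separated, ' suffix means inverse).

  after f: (1 2 3 4)
  after r: (1 3 2 5 4)
  after r: (1 5 2 4)

f r r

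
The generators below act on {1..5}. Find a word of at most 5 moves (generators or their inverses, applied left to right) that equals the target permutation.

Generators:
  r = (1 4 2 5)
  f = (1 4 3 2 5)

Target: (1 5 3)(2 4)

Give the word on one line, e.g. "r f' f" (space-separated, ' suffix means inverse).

f r f

  after f: (1 4 3 2 5)
  after r: (1 2)(3 5 4)
  after f: (1 5 3)(2 4)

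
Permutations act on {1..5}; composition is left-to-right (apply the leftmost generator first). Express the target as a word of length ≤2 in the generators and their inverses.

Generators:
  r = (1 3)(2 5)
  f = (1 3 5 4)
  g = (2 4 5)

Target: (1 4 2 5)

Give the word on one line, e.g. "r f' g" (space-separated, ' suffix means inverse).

  after f': (1 4 5 3)
  after r': (1 4 2 5)

f' r'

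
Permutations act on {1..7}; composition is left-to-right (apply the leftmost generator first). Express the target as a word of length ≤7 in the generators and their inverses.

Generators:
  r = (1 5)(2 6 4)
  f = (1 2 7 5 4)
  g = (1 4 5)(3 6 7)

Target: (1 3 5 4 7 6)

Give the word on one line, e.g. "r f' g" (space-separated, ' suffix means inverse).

  after g: (1 4 5)(3 6 7)
  after f': (1 5 4 7 3 6 2)
  after f': (1 7 3 6)(2 4)
  after r: (1 7 3 4 6 5)
  after g: (1 3 5 4 7 6)

g f' f' r g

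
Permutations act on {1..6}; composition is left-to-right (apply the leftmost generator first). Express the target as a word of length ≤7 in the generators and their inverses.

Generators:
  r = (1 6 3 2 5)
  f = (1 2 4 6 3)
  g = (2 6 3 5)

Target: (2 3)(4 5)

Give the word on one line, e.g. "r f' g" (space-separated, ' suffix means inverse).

  after g: (2 6 3 5)
  after r': (1 5 3 2)
  after f': (1 5 6 4 2 3)
  after g': (1 3)(2 6 4 5)
  after f: (2 3)(4 5)

g r' f' g' f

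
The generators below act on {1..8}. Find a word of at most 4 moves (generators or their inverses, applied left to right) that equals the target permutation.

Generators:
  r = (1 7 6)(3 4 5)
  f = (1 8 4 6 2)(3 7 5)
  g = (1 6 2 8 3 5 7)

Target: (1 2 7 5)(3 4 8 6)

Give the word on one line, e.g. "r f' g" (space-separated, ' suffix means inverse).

f' r'

  after f': (1 2 6 4 8)(3 5 7)
  after r': (1 2 7 5)(3 4 8 6)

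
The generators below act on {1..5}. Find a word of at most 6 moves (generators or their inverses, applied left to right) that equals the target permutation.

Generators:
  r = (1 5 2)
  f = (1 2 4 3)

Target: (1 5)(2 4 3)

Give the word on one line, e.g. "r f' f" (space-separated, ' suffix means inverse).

f' f' f' r r

  after f': (1 3 4 2)
  after f': (1 4)(2 3)
  after f': (1 2 4 3)
  after r: (2 4 3 5)
  after r: (1 5)(2 4 3)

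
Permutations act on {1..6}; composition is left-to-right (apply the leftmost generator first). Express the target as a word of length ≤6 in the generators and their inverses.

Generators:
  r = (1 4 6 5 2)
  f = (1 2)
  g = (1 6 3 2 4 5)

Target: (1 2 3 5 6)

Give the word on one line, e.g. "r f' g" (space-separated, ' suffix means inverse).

f' g f g r

  after f': (1 2)
  after g: (1 4 5)(2 6 3)
  after f: (1 4 5 2 6 3)
  after g: (1 5 4)(2 3 6)
  after r: (1 2 3 5 6)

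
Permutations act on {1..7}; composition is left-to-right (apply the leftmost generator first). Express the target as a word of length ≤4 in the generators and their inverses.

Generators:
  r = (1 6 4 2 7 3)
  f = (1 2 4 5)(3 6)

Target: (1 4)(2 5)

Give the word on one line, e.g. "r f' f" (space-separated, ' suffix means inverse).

  after f: (1 2 4 5)(3 6)
  after f: (1 4)(2 5)

f f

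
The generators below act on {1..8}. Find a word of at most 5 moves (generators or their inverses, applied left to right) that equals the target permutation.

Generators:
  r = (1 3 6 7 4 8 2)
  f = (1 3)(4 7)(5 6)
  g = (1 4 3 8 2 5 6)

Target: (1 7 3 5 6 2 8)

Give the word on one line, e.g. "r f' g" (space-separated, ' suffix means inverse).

  after f: (1 3)(4 7)(5 6)
  after g': (1 4 7)(2 8 3 6)
  after f: (1 7 3 5 6 2 8)

f g' f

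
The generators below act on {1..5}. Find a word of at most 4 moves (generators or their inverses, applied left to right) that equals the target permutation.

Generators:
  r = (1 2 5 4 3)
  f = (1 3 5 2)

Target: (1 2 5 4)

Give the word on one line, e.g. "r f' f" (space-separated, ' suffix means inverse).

r' f' r

  after r': (1 3 4 5 2)
  after f': (3 4)
  after r: (1 2 5 4)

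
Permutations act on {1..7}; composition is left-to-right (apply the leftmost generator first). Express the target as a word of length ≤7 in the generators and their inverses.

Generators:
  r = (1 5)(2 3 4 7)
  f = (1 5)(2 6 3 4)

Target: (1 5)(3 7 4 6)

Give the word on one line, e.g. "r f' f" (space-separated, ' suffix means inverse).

  after r': (1 5)(2 7 4 3)
  after f': (2 7 3 4 6)
  after r': (1 5)(2 4 6 7)
  after r': (2 3)(4 6)
  after r': (1 5)(3 7 4 6)

r' f' r' r' r'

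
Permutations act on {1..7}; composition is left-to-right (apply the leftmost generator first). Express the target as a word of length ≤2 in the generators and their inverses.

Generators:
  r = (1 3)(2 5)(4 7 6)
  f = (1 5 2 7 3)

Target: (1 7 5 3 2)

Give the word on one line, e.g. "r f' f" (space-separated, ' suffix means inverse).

  after f': (1 3 7 2 5)
  after f': (1 7 5 3 2)

f' f'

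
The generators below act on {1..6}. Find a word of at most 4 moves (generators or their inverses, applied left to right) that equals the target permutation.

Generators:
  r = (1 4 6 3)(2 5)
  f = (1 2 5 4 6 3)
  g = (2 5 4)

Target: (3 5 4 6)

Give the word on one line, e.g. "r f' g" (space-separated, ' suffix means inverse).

f f g' f'

  after f: (1 2 5 4 6 3)
  after f: (1 5 6)(2 4 3)
  after g': (1 2 5 6)(3 4)
  after f': (3 5 4 6)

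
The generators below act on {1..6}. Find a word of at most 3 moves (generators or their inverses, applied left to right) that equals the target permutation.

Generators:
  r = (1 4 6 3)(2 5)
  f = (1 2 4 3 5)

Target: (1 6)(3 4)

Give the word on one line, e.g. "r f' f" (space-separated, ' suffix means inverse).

  after r': (1 3 6 4)(2 5)
  after r': (1 6)(3 4)

r' r'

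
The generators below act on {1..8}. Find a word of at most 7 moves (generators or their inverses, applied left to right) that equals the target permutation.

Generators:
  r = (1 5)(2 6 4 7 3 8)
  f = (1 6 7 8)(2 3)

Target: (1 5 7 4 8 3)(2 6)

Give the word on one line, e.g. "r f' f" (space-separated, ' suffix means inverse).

r f' r r f

  after r: (1 5)(2 6 4 7 3 8)
  after f': (1 5 8 3 7 2)(4 6)
  after r: (2 5)(6 7)
  after r: (1 5 6 3 8 2)(4 7)
  after f: (1 5 7 4 8 3)(2 6)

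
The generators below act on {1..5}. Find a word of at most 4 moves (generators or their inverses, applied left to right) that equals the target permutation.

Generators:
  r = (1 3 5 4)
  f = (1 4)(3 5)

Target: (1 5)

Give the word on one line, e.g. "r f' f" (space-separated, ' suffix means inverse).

  after r': (1 4 5 3)
  after r': (1 5)(3 4)
  after r': (1 3 5 4)
  after f': (1 5)

r' r' r' f'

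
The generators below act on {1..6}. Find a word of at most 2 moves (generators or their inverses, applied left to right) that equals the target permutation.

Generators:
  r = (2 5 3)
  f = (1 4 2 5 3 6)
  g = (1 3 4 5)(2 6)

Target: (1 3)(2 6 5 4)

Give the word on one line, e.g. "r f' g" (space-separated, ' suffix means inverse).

  after g': (1 5 4 3)(2 6)
  after r: (1 3)(2 6 5 4)

g' r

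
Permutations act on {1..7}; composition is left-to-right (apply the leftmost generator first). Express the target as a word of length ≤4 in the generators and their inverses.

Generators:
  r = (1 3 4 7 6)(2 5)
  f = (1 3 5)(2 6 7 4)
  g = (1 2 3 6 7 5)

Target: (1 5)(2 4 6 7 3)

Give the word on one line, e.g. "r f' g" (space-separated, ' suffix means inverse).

g' r r

  after g': (1 5 7 6 3 2)
  after r: (1 2 3 5 6 4 7)
  after r: (1 5)(2 4 6 7 3)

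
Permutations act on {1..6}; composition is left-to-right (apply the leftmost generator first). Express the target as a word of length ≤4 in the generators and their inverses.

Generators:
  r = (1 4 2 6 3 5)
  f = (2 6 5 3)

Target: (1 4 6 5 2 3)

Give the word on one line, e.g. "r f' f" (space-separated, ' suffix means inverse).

f' r f

  after f': (2 3 5 6)
  after r: (1 4 2 5 3)
  after f: (1 4 6 5 2 3)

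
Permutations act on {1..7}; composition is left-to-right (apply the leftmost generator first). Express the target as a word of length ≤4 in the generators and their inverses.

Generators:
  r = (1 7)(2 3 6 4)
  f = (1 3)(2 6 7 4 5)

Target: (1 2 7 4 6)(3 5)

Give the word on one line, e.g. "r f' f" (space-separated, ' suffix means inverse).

r' f' r r

  after r': (1 7)(2 4 6 3)
  after f': (1 6)(2 7 3 5 4)
  after r: (1 4 3 5 2)(6 7)
  after r: (1 2 7 4 6)(3 5)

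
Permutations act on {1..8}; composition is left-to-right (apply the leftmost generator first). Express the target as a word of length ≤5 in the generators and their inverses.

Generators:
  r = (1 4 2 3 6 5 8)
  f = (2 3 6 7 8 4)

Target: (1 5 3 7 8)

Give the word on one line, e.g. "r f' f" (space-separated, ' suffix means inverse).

  after f: (2 3 6 7 8 4)
  after f: (2 6 8)(3 7 4)
  after r': (1 8 4 2 3 7)(5 6)
  after r': (1 5 3 7 8)

f f r' r'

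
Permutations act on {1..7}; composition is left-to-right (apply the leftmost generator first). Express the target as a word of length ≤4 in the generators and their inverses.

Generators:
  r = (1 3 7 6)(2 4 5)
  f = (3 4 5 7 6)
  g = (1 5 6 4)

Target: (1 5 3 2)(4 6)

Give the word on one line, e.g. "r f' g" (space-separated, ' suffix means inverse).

  after f: (3 4 5 7 6)
  after r': (1 6)(2 5 3)
  after g': (1 5 3 2)(4 6)

f r' g'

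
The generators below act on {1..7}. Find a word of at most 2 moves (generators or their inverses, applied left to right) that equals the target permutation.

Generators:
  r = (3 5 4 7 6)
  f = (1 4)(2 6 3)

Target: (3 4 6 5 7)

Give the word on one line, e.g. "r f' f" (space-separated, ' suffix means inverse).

  after r: (3 5 4 7 6)
  after r: (3 4 6 5 7)

r r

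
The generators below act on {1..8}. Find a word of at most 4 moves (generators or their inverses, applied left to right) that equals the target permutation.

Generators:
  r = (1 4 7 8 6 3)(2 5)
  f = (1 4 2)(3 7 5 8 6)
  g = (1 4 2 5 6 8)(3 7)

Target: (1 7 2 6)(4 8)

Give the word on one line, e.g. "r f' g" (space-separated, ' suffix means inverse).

r' f' r f

  after r': (1 3 6 8 7 4)(2 5)
  after f': (1 6 5 4 2 7)(3 8)
  after r: (1 3 6 2 8)(4 5 7)
  after f: (1 7 2 6)(4 8)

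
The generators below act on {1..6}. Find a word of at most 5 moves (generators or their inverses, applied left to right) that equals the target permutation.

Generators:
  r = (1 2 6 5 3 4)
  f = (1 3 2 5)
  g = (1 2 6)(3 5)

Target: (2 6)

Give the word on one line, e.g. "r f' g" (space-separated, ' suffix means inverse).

  after g: (1 2 6)(3 5)
  after f': (1 3 2 6 5)
  after f': (2 6)

g f' f'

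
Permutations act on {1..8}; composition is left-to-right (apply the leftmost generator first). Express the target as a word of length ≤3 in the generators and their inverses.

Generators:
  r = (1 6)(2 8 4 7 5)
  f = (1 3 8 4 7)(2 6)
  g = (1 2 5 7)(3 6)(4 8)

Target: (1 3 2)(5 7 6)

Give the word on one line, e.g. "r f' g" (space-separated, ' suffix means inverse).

  after f: (1 3 8 4 7)(2 6)
  after r': (1 3 2)(5 7 6)

f r'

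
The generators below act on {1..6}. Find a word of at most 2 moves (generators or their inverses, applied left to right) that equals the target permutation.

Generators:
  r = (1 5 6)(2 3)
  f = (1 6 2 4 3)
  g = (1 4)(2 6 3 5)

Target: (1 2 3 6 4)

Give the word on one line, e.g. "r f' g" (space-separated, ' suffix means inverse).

f f

  after f: (1 6 2 4 3)
  after f: (1 2 3 6 4)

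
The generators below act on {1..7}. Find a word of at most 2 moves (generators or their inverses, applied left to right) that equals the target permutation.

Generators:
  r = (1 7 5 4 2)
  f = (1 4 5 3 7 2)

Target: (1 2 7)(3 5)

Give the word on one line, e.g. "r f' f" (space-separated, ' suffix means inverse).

f r

  after f: (1 4 5 3 7 2)
  after r: (1 2 7)(3 5)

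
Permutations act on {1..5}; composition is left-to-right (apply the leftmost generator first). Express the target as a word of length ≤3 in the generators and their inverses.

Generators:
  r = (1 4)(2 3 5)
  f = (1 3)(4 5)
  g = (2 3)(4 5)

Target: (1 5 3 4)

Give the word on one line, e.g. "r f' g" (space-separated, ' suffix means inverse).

r g'

  after r: (1 4)(2 3 5)
  after g': (1 5 3 4)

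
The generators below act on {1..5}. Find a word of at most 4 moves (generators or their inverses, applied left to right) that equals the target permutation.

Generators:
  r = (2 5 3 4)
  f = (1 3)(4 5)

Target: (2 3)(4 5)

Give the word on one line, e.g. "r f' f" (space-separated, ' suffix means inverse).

r' r'

  after r': (2 4 3 5)
  after r': (2 3)(4 5)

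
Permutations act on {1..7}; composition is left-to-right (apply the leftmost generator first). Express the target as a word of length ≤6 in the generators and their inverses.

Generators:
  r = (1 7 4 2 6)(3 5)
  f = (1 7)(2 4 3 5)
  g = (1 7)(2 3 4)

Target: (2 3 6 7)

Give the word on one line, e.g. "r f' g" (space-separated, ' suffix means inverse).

  after f': (1 7)(2 5 3 4)
  after f': (2 3)(4 5)
  after r: (1 7 4 3 6)(2 5)
  after f': (2 3 6 7)

f' f' r f'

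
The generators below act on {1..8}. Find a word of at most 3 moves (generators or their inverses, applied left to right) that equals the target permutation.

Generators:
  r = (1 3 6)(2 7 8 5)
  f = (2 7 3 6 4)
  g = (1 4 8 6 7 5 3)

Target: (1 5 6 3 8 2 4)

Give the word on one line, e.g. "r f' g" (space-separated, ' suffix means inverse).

  after r': (1 6 3)(2 5 8 7)
  after r': (1 3 6)(2 8)(5 7)
  after g': (1 5 6 3 8 2 4)

r' r' g'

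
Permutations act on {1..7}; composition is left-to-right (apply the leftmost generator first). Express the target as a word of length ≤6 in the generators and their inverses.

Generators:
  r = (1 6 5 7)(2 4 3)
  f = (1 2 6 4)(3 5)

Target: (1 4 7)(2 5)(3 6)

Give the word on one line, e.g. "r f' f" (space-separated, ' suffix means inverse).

f' r r f' f'

  after f': (1 4 6 2)(3 5)
  after r: (1 3 7)(2 6 4 5)
  after r: (1 2 5 4 7 6 3)
  after f': (2 3 4 7)(5 6)
  after f': (1 4 7)(2 5)(3 6)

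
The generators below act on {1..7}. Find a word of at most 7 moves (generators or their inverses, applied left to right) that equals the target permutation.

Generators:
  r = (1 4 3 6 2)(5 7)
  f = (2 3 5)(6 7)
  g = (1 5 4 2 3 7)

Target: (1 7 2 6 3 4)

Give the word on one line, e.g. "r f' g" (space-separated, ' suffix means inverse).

  after f: (2 3 5)(6 7)
  after r': (1 2 4)(3 7)(5 6)
  after g: (1 3)(4 5 6)
  after f: (1 5 7 6 4 2 3)
  after r: (1 7 2 6 3 4)

f r' g f r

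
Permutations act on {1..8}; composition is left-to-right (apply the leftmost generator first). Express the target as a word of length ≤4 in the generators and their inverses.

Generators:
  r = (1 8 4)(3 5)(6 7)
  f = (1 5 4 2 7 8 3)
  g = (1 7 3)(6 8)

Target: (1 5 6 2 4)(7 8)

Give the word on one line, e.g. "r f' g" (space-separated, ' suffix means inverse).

r' f' g'

  after r': (1 4 8)(3 5)(6 7)
  after f': (1 5 8 3)(2 4 7 6)
  after g': (1 5 6 2 4)(7 8)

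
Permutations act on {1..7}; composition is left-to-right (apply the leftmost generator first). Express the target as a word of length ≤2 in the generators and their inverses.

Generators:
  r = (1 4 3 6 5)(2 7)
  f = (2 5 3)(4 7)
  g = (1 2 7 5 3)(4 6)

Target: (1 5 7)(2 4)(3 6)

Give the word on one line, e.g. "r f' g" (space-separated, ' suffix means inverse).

f' r'

  after f': (2 3 5)(4 7)
  after r': (1 5 7)(2 4)(3 6)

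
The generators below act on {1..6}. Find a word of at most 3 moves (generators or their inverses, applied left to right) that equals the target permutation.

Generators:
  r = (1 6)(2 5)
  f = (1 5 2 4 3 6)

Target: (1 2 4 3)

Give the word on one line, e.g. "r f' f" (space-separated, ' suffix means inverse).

f r'

  after f: (1 5 2 4 3 6)
  after r': (1 2 4 3)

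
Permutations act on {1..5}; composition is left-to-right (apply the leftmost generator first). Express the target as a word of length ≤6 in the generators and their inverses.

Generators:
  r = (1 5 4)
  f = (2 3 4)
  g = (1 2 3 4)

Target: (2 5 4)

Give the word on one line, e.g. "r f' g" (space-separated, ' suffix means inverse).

r f' r' f

  after r: (1 5 4)
  after f': (1 5 3 2 4)
  after r': (2 5 3)
  after f: (2 5 4)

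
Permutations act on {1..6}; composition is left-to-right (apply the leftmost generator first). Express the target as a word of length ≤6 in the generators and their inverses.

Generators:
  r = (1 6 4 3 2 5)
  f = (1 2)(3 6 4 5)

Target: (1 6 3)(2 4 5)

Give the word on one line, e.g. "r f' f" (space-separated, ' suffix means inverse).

f' f' r f r'

  after f': (1 2)(3 5 4 6)
  after f': (3 4)(5 6)
  after r: (1 6)(2 5 4)
  after f: (1 4)(2 3 6)
  after r': (1 6 3)(2 4 5)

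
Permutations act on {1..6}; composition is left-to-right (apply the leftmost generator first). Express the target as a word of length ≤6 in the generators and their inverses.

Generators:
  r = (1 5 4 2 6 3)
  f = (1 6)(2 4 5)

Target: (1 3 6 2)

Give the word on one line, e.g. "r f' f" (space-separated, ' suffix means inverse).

f' f' f' f' r'

  after f': (1 6)(2 5 4)
  after f': (2 4 5)
  after f': (1 6)
  after f': (2 5 4)
  after r': (1 3 6 2)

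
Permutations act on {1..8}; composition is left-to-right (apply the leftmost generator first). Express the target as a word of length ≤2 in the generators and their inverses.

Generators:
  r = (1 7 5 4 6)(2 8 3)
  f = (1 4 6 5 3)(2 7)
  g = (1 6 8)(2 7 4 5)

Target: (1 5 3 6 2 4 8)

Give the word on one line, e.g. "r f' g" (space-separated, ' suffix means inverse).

  after f: (1 4 6 5 3)(2 7)
  after g: (1 5 3 6 2 4 8)

f g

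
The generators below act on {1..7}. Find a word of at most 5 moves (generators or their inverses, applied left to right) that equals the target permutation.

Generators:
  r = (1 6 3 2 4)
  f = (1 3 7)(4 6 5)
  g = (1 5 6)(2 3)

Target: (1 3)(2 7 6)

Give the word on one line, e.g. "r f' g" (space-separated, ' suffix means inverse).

  after f': (1 7 3)(4 5 6)
  after r': (1 7 6 2 3 4 5)
  after r': (1 7)(2 6 3)(4 5)
  after g: (1 7 5 4 6 2)
  after f': (1 3)(2 7 6)

f' r' r' g f'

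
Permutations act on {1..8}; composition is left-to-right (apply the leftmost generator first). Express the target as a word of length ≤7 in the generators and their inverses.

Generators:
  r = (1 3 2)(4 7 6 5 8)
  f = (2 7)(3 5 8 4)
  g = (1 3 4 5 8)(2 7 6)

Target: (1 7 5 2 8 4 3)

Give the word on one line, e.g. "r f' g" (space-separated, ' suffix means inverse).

r' g' f' f' g'

  after r': (1 2 3)(4 8 5 6 7)
  after g': (1 6 2)(3 8 4 5 7)
  after f': (1 6 7 4 3 5 2)
  after f': (1 6 2)(5 7 8)
  after g': (1 7 5 2 8 4 3)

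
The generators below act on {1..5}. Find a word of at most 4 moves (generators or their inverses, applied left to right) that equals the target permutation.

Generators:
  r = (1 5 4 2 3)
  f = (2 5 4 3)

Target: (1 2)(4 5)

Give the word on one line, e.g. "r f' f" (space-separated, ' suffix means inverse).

f' r' f' r

  after f': (2 3 4 5)
  after r': (1 3 5 4)
  after f': (1 4)(2 3)
  after r: (1 2)(4 5)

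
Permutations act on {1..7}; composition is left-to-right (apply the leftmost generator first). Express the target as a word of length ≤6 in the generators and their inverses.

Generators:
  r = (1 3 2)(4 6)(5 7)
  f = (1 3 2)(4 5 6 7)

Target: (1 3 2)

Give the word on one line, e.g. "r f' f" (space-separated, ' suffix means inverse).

  after r': (1 2 3)(4 6)(5 7)
  after f: (4 7 6 5)
  after r': (1 2 3)(4 5 6 7)
  after f': (1 3 2)

r' f r' f'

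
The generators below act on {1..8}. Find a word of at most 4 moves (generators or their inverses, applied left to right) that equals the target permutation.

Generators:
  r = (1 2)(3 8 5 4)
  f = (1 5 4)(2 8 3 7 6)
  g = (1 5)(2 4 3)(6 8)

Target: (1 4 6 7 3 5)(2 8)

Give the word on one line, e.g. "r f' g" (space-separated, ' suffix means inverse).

  after g: (1 5)(2 4 3)(6 8)
  after g: (2 3 4)
  after f': (1 4 6 7 3 5)(2 8)

g g f'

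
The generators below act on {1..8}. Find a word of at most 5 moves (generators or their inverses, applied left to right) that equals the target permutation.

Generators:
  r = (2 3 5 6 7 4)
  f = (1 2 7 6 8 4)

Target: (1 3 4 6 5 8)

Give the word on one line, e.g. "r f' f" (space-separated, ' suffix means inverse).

  after r': (2 4 7 6 5 3)
  after r': (2 7 5)(3 4 6)
  after f: (1 2 6 3)(4 8)(5 7)
  after r: (1 3)(2 7 6 5 4 8)
  after f': (1 3 4 6 5 8)

r' r' f r f'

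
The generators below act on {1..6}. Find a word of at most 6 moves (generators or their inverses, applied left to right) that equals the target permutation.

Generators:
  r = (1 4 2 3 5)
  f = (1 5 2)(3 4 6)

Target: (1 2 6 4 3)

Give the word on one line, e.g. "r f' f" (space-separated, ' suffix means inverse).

  after f: (1 5 2)(3 4 6)
  after f: (1 2 5)(3 6 4)
  after r': (1 4 2 3 6)
  after f': (1 3 4 5)(2 6)
  after r': (1 2 6 4 3)

f f r' f' r'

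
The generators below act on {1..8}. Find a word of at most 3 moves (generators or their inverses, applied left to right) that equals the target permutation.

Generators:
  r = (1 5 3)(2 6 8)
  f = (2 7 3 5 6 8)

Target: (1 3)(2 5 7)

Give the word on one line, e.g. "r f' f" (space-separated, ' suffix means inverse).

r f'

  after r: (1 5 3)(2 6 8)
  after f': (1 3)(2 5 7)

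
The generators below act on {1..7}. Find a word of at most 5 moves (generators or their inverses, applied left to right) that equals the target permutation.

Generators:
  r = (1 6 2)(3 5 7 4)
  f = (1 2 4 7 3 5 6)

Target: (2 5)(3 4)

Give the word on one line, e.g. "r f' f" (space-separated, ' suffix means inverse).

f r' r'

  after f: (1 2 4 7 3 5 6)
  after r': (1 6 2 7 4 5)
  after r': (2 5)(3 4)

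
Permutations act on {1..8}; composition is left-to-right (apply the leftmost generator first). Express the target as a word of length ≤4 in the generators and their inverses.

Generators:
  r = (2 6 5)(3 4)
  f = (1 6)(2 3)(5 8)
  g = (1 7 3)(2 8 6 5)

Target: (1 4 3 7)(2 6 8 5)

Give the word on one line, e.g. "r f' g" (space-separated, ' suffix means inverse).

  after g': (1 3 7)(2 5 6 8)
  after r': (1 4 3 7)(2 6 8 5)

g' r'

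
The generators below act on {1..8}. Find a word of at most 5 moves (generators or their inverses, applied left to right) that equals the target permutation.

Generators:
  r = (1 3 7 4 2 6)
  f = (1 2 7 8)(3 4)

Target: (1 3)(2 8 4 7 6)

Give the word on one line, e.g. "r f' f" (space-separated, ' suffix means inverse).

f f r'

  after f: (1 2 7 8)(3 4)
  after f: (1 7)(2 8)
  after r': (1 3)(2 8 4 7 6)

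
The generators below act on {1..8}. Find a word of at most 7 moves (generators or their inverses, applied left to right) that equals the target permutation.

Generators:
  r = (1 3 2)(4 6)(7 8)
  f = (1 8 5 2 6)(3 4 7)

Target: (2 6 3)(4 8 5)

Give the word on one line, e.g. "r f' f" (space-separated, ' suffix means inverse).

  after r: (1 3 2)(4 6)(7 8)
  after f: (1 4)(2 8 3 6 7 5)
  after r: (1 6 8 2 7 5)(3 4)
  after f': (1 2 4 7 8 5 6)
  after r: (2 6 3)(4 8 5)

r f r f' r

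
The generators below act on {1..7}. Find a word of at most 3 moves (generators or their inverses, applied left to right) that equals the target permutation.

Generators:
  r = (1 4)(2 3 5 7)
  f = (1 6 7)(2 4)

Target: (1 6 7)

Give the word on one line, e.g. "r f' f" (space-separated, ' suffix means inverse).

  after f': (1 7 6)(2 4)
  after f': (1 6 7)

f' f'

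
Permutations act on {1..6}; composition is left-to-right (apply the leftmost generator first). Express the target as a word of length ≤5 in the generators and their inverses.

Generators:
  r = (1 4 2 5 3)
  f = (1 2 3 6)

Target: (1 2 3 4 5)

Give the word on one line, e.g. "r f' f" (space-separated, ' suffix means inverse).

  after r': (1 3 5 2 4)
  after r': (1 5 4 3 2)
  after r': (1 2 3 4 5)

r' r' r'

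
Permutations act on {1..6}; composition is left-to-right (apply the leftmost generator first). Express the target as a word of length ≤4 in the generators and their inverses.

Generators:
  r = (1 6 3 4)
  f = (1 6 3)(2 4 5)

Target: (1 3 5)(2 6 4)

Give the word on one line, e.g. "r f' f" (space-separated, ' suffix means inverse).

f r' f r

  after f: (1 6 3)(2 4 5)
  after r': (2 3 4 5)
  after f: (1 6 3 5 4 2)
  after r: (1 3 5)(2 6 4)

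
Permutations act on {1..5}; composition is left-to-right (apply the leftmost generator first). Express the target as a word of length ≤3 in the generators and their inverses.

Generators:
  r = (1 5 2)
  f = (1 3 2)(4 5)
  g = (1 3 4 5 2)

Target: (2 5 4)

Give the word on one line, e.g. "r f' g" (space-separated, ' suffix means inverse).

  after g': (1 2 5 4 3)
  after f': (1 3 2 4)
  after f': (2 5 4)

g' f' f'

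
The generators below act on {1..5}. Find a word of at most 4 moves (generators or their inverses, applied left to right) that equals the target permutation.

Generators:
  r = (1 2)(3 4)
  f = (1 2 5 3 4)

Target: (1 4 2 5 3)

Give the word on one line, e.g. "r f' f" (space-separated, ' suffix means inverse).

  after r: (1 2)(3 4)
  after f: (1 5 3)
  after f: (1 3 2 5 4)
  after r': (1 4 2 5 3)

r f f r'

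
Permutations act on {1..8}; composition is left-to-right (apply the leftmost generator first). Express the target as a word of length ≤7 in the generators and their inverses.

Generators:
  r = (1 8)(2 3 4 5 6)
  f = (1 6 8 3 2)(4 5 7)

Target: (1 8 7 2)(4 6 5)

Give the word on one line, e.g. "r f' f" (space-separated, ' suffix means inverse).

f' r' f r r

  after f': (1 2 3 8 6)(4 7 5)
  after r': (1 6 8 5 3)(4 7)
  after f: (1 8 7 5 2)(3 6)
  after r: (2 8 7 6 4 5 3)
  after r: (1 8 7 2)(4 6 5)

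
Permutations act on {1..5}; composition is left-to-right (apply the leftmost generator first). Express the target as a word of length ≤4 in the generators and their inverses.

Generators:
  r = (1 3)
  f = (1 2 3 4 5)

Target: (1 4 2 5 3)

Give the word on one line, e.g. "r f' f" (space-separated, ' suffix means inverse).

  after f': (1 5 4 3 2)
  after r': (1 5 4)(2 3)
  after r': (1 5 4 3 2)
  after f': (1 4 2 5 3)

f' r' r' f'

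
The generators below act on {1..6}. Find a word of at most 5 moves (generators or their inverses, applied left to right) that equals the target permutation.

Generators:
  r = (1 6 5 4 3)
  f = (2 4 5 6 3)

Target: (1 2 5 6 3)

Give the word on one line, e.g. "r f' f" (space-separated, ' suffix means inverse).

  after r: (1 6 5 4 3)
  after f: (1 3)(2 4)
  after f: (1 2 5 6 3)

r f f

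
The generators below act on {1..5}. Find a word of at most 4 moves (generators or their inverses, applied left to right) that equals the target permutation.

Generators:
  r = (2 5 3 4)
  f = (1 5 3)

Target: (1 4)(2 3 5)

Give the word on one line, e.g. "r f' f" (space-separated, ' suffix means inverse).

  after r': (2 4 3 5)
  after r': (2 3)(4 5)
  after f': (1 3 2 5 4)
  after r: (1 4)(2 3 5)

r' r' f' r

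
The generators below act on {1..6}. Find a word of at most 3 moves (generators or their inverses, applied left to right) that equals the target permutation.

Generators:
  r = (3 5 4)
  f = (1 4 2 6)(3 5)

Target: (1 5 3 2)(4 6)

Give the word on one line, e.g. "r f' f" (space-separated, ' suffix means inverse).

f r f

  after f: (1 4 2 6)(3 5)
  after r: (1 3 4 2 6)
  after f: (1 5 3 2)(4 6)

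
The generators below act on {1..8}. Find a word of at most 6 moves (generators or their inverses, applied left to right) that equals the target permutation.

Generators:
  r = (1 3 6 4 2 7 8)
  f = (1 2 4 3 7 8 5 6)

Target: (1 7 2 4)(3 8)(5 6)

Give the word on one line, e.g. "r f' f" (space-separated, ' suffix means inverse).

  after f': (1 6 5 8 7 3 4 2)
  after r': (1 3 6 5 7)(2 8)
  after r': (2 7 8 4 6 5)
  after r': (1 8 6 5 4 3)
  after r': (1 7 2 4)(3 8)(5 6)

f' r' r' r' r'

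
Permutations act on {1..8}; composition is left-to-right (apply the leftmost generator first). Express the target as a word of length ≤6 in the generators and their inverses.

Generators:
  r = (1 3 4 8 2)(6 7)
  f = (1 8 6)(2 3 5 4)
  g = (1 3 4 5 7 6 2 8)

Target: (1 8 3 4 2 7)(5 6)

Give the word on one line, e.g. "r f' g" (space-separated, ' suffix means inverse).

  after f': (1 6 8)(2 4 5 3)
  after f': (1 8 6)(2 5)(3 4)
  after g: (2 7 6 3 5 8)
  after f: (1 8 3 4 2 7)(5 6)

f' f' g f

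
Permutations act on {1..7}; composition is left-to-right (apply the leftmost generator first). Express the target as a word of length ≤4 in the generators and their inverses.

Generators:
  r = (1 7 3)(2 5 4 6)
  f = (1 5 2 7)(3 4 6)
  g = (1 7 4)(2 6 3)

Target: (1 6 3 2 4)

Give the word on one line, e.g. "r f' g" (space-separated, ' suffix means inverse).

r' f'

  after r': (1 3 7)(2 6 4 5)
  after f': (1 6 3 2 4)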